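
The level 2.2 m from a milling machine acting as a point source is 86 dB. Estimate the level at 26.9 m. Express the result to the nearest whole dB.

For a point source, L₂ = L₁ − 20·log₁₀(r₂/r₁).
L₂ = 86 − 20·log₁₀(26.9/2.2) = 86 − 21.747 = 64.25 dB.

64 dB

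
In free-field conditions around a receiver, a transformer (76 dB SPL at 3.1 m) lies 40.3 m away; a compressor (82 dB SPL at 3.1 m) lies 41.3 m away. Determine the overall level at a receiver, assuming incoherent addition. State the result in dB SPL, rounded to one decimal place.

First find each source's level at the receiver (point-source: −20·log₁₀(r/r_ref)), then combine on an intensity basis.
transformer: 76 − 20·log₁₀(40.3/3.1) = 76 − 22.28 = 53.72 dB SPL.
compressor: 82 − 20·log₁₀(41.3/3.1) = 82 − 22.49 = 59.51 dB SPL.
Σ 10^(L/10) = 1.129e+06 → L_total = 10·log₁₀(1.129e+06) = 60.53 dB SPL.

60.5 dB SPL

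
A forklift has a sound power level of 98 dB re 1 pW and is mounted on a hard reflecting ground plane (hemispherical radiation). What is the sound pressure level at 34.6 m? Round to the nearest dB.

Free-field hemispherical radiation: L_p = L_w − 10·log₁₀(2π·r²), r = 34.6 m.
2π·r² = 7522 m², 10·log₁₀ of that is 38.763 dB.
L_p = 98 − 38.763 = 59.24 dB.

59 dB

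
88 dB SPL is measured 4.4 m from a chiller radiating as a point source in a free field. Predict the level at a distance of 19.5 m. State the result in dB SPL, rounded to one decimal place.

75.1 dB SPL

For a point source, L₂ = L₁ − 20·log₁₀(r₂/r₁).
L₂ = 88 − 20·log₁₀(19.5/4.4) = 88 − 12.932 = 75.07 dB SPL.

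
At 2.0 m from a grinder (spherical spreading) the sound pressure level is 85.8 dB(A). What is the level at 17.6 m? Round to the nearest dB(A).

Point-source attenuation: ΔL = 20·log₁₀(r₂/r₁) = 20·log₁₀(17.6/2.0) = 18.890 dB.
L₂ = 85.8 − 20·log₁₀(17.6/2.0) = 85.8 − 18.890 = 66.91 dB(A).

67 dB(A)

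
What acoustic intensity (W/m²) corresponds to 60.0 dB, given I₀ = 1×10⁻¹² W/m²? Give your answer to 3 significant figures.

1.00e-06 W/m²

I = I₀·10^(L/10) = 10⁻¹² × 10^(60.0/10) = 10^(-6.000).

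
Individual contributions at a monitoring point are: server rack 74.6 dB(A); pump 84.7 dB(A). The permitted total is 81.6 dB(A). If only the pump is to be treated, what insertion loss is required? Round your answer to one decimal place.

Fixed contribution from the other source: Σ 10^(L/10) = 10^(74.6/10) = 2.884e+07 (74.60 dB(A)).
To meet 81.6 dB(A) overall, the treated pump may contribute at most 10^(81.6/10) − 2.884e+07 = 1.157e+08, i.e. 80.63 dB(A).
So the pump must be reduced from 84.7 to 80.63 dB(A): IL = 4.07 dB.

4.1 dB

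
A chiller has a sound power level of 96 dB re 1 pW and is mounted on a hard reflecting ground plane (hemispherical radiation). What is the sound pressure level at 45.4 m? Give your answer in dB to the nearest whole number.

55 dB

L_p = L_w − 10·log₁₀(2π·r²) with r = 45.4 m.
2π·r² = 1.295e+04 m², 10·log₁₀ of that is 41.123 dB.
L_p = 96 − 41.123 = 54.88 dB.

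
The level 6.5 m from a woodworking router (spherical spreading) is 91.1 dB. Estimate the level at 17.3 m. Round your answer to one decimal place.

Point-source attenuation: ΔL = 20·log₁₀(r₂/r₁) = 20·log₁₀(17.3/6.5) = 8.503 dB.
L₂ = 91.1 − 20·log₁₀(17.3/6.5) = 91.1 − 8.503 = 82.60 dB.

82.6 dB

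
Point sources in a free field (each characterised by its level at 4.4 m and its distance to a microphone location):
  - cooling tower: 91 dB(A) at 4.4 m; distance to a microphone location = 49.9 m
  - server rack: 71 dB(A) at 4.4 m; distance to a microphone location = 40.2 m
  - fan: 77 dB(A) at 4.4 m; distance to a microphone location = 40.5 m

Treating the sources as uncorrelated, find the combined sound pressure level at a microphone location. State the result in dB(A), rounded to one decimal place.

Apply inverse-square spreading to bring every level to the receiver, then sum 10^(L/10).
cooling tower: 91 − 20·log₁₀(49.9/4.4) = 91 − 21.09 = 69.91 dB(A).
server rack: 71 − 20·log₁₀(40.2/4.4) = 71 − 19.22 = 51.78 dB(A).
fan: 77 − 20·log₁₀(40.5/4.4) = 77 − 19.28 = 57.72 dB(A).
Σ 10^(L/10) = 1.053e+07 → L_total = 10·log₁₀(1.053e+07) = 70.22 dB(A).

70.2 dB(A)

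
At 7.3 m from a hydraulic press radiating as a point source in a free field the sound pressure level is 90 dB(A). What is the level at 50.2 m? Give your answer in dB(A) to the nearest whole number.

73 dB(A)

For a point source, L₂ = L₁ − 20·log₁₀(r₂/r₁).
L₂ = 90 − 20·log₁₀(50.2/7.3) = 90 − 16.748 = 73.25 dB(A).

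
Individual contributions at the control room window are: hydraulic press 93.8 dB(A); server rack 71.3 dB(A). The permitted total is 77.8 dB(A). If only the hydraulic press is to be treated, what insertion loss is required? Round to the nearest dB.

The untreated sources together contribute 10^(71.3/10) = 1.349e+07, i.e. 71.30 dB(A).
The limit corresponds to 10^(77.8/10) = 6.026e+07; subtracting the fixed part leaves 4.677e+07 for the hydraulic press, i.e. 76.70 dB(A).
So the hydraulic press must be reduced from 93.8 to 76.70 dB(A): IL = 17.10 dB.

17 dB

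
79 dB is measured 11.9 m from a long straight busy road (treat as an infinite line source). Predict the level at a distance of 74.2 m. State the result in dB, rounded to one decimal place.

For a line source, L₂ = L₁ − 10·log₁₀(r₂/r₁).
L₂ = 79 − 10·log₁₀(74.2/11.9) = 79 − 7.949 = 71.05 dB.

71.1 dB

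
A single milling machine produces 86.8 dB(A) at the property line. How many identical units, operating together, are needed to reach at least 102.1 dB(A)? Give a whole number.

The shortfall is 102.1 − 86.8 = 15.3 dB, and N units add 10·log₁₀ N, so need 10·log₁₀ N ≥ 15.3.
N ≥ 10^(15.3/10) = 33.884, so N = 34.

34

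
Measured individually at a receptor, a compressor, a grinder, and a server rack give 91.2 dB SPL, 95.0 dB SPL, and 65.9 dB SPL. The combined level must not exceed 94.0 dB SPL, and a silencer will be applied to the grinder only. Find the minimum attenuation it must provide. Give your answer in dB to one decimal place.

Everything except the grinder sums to 10^(91.2/10) + 10^(65.9/10) = 1.322e+09 in linear terms, 91.21 dB SPL.
To meet 94.0 dB SPL overall, the treated grinder may contribute at most 10^(94.0/10) − 1.322e+09 = 1.190e+09, i.e. 90.75 dB SPL.
Required insertion loss = 95.0 − 90.75 = 4.25 dB.

4.2 dB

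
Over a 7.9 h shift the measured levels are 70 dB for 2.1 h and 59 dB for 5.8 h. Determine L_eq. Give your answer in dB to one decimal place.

65.1 dB

Weight each interval's intensity by its duration and average over T = 7.9 h:
Σ tᵢ·10^(Lᵢ/10) = 2.1·10^(70/10) + 5.8·10^(59/10) = 2.561e+07.
L_eq = 10·log₁₀(2.561e+07/7.9) = 65.11 dB.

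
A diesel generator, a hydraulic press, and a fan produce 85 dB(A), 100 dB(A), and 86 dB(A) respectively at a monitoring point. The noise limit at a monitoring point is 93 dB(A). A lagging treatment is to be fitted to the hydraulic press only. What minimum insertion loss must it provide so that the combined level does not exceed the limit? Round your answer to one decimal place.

The untreated sources together contribute 10^(85/10) + 10^(86/10) = 7.143e+08, i.e. 88.54 dB(A).
To meet 93 dB(A) overall, the treated hydraulic press may contribute at most 10^(93/10) − 7.143e+08 = 1.281e+09, i.e. 91.08 dB(A).
Required insertion loss = 100 − 91.08 = 8.92 dB.

8.9 dB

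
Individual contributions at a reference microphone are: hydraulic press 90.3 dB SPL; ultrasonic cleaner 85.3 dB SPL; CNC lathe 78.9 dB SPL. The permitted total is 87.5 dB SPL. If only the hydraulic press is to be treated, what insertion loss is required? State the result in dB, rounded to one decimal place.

8.7 dB

Everything except the hydraulic press sums to 10^(85.3/10) + 10^(78.9/10) = 4.165e+08 in linear terms, 86.20 dB SPL.
To meet 87.5 dB SPL overall, the treated hydraulic press may contribute at most 10^(87.5/10) − 4.165e+08 = 1.459e+08, i.e. 81.64 dB SPL.
So the hydraulic press must be reduced from 90.3 to 81.64 dB SPL: IL = 8.66 dB.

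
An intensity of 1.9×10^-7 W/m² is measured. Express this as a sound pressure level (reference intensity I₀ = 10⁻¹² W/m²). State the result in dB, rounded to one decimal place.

Dividing by I₀ shifts the exponent by 12: I/I₀ = 1.9×10^5.
L = 10·(0.2788 + 5) = 52.79 dB.

52.8 dB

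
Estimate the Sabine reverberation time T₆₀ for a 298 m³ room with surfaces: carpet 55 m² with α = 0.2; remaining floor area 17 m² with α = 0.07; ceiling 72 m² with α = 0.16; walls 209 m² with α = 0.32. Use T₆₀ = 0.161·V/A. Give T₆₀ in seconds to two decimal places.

0.53 s

A = Σ Sᵢαᵢ = 55·0.2 + 17·0.07 + 72·0.16 + 209·0.32 = 90.59 m².
T₆₀ = 0.161 × 298 / 90.59 = 0.530 s.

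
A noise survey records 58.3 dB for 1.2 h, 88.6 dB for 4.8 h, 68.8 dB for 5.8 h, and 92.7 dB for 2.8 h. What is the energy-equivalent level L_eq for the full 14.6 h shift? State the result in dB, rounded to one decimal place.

87.8 dB

Weight each interval's intensity by its duration and average over T = 14.6 h:
Σ tᵢ·10^(Lᵢ/10) = 1.2·10^(58.3/10) + 4.8·10^(88.6/10) + 5.8·10^(68.8/10) + 2.8·10^(92.7/10) = 8.736e+09.
L_eq = 10·log₁₀(8.736e+09/14.6) = 87.77 dB.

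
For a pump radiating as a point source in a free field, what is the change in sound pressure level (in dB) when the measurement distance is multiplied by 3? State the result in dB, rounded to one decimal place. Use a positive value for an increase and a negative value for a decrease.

-9.5 dB

Point-source spreading: ΔL = −20·log₁₀(r₂/r₁).
ΔL = −20·log₁₀(3) = -9.54 dB.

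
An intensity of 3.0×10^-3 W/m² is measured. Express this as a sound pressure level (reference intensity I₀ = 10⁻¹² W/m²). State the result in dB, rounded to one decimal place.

94.8 dB

I/I₀ = 3.0×10^-3/10⁻¹² = 3.0×10^9, and L = 10·log₁₀(I/I₀).
L = 10·(0.4771 + 9) = 94.77 dB.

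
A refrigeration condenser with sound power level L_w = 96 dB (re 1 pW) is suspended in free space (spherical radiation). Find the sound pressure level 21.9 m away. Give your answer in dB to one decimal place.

The power spreads over a sphere of area 4π·r², so L_p = L_w − 10·log₁₀(4π·r²).
4π·r² = 6027 m², 10·log₁₀ of that is 37.801 dB.
L_p = 96 − 37.801 = 58.20 dB.

58.2 dB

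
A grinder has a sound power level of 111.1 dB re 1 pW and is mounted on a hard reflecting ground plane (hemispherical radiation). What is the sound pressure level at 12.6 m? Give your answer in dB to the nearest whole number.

Free-field hemispherical radiation: L_p = L_w − 10·log₁₀(2π·r²), r = 12.6 m.
2π·r² = 997.5 m², 10·log₁₀ of that is 29.989 dB.
L_p = 111.1 − 29.989 = 81.11 dB.

81 dB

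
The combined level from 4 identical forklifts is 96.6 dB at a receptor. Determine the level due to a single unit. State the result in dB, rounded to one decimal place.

4 equal contributions raise the level by 10·log₁₀ 4 = 6.021 dB, so each unit alone gives 96.6 − 6.021.

90.6 dB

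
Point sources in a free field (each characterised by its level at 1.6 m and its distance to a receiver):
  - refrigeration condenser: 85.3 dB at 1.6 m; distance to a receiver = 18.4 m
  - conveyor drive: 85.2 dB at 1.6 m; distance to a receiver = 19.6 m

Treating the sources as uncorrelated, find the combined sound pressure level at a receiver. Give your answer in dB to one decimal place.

Propagate each source to the receiver with L = L_ref − 20·log₁₀(r/r_ref), then add intensities.
refrigeration condenser: 85.3 − 20·log₁₀(18.4/1.6) = 85.3 − 21.21 = 64.09 dB.
conveyor drive: 85.2 − 20·log₁₀(19.6/1.6) = 85.2 − 21.76 = 63.44 dB.
Σ 10^(L/10) = 4.769e+06 → L_total = 10·log₁₀(4.769e+06) = 66.78 dB.

66.8 dB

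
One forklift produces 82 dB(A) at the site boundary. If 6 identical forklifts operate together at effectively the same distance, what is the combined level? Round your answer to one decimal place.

L_total = L₁ + 10·log₁₀ N for N identical incoherent sources.
L_total = 82 + 10·log₁₀(6) = 82 + 7.782 = 89.78 dB(A).

89.8 dB(A)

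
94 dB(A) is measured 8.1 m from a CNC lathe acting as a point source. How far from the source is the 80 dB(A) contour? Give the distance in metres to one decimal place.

For a point source L₁ − L₂ = 20·log₁₀(r₂/r₁), so r₂ = r₁·10^((L₁−L₂)/20).
r₂ = 8.1·10^((94−80)/20) = 8.1·10^(14.0/20) = 40.60 m.

40.6 m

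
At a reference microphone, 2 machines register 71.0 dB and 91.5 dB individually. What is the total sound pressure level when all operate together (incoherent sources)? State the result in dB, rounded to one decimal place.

For uncorrelated sources the intensities add, so convert each level to linear form, sum, and take 10·log₁₀ of the total.
Σ 10^(L/10) = 10^(71.0/10) + 10^(91.5/10) = 1.425e+09.
L_total = 10·log₁₀(1.425e+09) = 91.54 dB.

91.5 dB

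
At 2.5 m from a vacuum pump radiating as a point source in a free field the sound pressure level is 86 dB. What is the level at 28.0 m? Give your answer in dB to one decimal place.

For a point source, L₂ = L₁ − 20·log₁₀(r₂/r₁).
L₂ = 86 − 20·log₁₀(28.0/2.5) = 86 − 20.984 = 65.02 dB.

65.0 dB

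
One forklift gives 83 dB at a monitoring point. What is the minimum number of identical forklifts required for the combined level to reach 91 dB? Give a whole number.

The shortfall is 91 − 83 = 8.0 dB, and N units add 10·log₁₀ N, so need 10·log₁₀ N ≥ 8.0.
N ≥ 10^(8.0/10) = 6.310, so N = 7.

7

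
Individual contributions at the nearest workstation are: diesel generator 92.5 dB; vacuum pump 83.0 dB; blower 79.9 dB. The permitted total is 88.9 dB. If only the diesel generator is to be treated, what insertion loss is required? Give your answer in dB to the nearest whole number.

Fixed contribution from the other sources: Σ 10^(L/10) = 10^(83.0/10) + 10^(79.9/10) = 2.972e+08 (84.73 dB).
To meet 88.9 dB overall, the treated diesel generator may contribute at most 10^(88.9/10) − 2.972e+08 = 4.790e+08, i.e. 86.80 dB.
So the diesel generator must be reduced from 92.5 to 86.80 dB: IL = 5.70 dB.

6 dB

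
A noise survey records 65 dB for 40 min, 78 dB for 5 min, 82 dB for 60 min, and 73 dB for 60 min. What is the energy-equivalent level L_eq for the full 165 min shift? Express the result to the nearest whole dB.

78 dB

L_eq = 10·log₁₀[(1/T)·Σ tᵢ·10^(Lᵢ/10)] with T = 165 min.
Σ tᵢ·10^(Lᵢ/10) = 40·10^(65/10) + 5·10^(78/10) + 60·10^(82/10) + 60·10^(73/10) = 1.115e+10.
L_eq = 10·log₁₀(1.115e+10/165) = 78.30 dB.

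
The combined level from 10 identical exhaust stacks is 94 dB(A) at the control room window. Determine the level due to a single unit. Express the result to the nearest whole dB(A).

84 dB(A)

For N identical incoherent sources L_total = L₁ + 10·log₁₀ N, so L₁ = 94 − 10·log₁₀(10) = 94 − 10.000.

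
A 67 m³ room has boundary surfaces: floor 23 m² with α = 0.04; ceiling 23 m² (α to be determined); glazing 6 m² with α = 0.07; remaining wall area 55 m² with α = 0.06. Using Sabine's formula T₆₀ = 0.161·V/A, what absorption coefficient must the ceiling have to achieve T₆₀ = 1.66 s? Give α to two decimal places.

0.08

A = 0.161·V/T₆₀ = 0.161·67/1.66 = 6.50 m² sabins.
Absorption from the other surfaces = 23·0.04 + 6·0.07 + 55·0.06 = 4.64 m², so the ceiling must supply 1.86 m² over 23 m².
α = 1.86/23 = 0.081.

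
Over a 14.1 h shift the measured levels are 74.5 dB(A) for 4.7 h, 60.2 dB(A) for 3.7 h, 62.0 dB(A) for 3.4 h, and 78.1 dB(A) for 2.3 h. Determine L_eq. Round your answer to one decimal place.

73.1 dB(A)

The energy average is taken in the linear domain: L_eq = 10·log₁₀[(Σ tᵢ·10^(Lᵢ/10))/T], T = 14.1 h.
Σ tᵢ·10^(Lᵢ/10) = 4.7·10^(74.5/10) + 3.7·10^(60.2/10) + 3.4·10^(62.0/10) + 2.3·10^(78.1/10) = 2.902e+08.
L_eq = 10·log₁₀(2.902e+08/14.1) = 73.14 dB(A).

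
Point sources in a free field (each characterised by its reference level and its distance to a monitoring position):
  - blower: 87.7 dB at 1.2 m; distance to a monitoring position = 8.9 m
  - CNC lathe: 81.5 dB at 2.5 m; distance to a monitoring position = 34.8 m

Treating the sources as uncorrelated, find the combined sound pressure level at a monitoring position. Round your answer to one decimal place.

First find each source's level at the receiver (point-source: −20·log₁₀(r/r_ref)), then combine on an intensity basis.
blower: 87.7 − 20·log₁₀(8.9/1.2) = 87.7 − 17.40 = 70.30 dB.
CNC lathe: 81.5 − 20·log₁₀(34.8/2.5) = 81.5 − 22.87 = 58.63 dB.
Σ 10^(L/10) = 1.143e+07 → L_total = 10·log₁₀(1.143e+07) = 70.58 dB.

70.6 dB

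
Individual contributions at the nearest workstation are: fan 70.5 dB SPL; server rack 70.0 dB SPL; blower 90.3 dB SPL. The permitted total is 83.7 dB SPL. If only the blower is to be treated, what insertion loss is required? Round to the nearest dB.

7 dB

The untreated sources together contribute 10^(70.5/10) + 10^(70.0/10) = 2.122e+07, i.e. 73.27 dB SPL.
The limit corresponds to 10^(83.7/10) = 2.344e+08; subtracting the fixed part leaves 2.132e+08 for the blower, i.e. 83.29 dB SPL.
So the blower must be reduced from 90.3 to 83.29 dB SPL: IL = 7.01 dB.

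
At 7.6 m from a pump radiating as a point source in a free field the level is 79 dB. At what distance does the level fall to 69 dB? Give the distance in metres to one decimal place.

For a point source L₁ − L₂ = 20·log₁₀(r₂/r₁), so r₂ = r₁·10^((L₁−L₂)/20).
r₂ = 7.6·10^((79−69)/20) = 7.6·10^(10.0/20) = 24.03 m.

24.0 m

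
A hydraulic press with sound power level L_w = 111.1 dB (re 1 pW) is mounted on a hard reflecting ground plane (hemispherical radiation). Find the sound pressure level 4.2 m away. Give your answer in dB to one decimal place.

L_p = L_w − 10·log₁₀(2π·r²) with r = 4.2 m.
2π·r² = 110.8 m², 10·log₁₀ of that is 20.447 dB.
L_p = 111.1 − 20.447 = 90.65 dB.

90.7 dB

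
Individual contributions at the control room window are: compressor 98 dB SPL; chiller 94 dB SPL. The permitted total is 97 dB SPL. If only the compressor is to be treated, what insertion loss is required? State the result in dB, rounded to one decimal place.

The untreated sources together contribute 10^(94/10) = 2.512e+09, i.e. 94.00 dB SPL.
To meet 97 dB SPL overall, the treated compressor may contribute at most 10^(97/10) − 2.512e+09 = 2.500e+09, i.e. 93.98 dB SPL.
Required insertion loss = 98 − 93.98 = 4.02 dB.

4.0 dB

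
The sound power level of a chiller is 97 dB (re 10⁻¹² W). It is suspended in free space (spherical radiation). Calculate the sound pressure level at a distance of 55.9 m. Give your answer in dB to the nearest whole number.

Free-field spherical radiation: L_p = L_w − 10·log₁₀(4π·r²), r = 55.9 m.
4π·r² = 3.927e+04 m², 10·log₁₀ of that is 45.940 dB.
L_p = 97 − 45.940 = 51.06 dB.

51 dB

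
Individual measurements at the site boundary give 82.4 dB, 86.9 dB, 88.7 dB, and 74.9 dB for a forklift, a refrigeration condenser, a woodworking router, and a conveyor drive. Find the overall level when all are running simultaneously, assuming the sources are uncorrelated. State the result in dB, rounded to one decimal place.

Incoherent sources combine by intensity addition: L_total = 10·log₁₀(Σ 10^(L_i/10)).
Σ 10^(L/10) = 10^(82.4/10) + 10^(86.9/10) + 10^(88.7/10) + 10^(74.9/10) = 1.436e+09.
L_total = 10·log₁₀(1.436e+09) = 91.57 dB.

91.6 dB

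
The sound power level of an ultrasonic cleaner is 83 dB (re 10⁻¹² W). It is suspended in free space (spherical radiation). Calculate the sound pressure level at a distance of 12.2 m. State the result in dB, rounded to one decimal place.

The power spreads over a sphere of area 4π·r², so L_p = L_w − 10·log₁₀(4π·r²).
4π·r² = 1870 m², 10·log₁₀ of that is 32.719 dB.
L_p = 83 − 32.719 = 50.28 dB.

50.3 dB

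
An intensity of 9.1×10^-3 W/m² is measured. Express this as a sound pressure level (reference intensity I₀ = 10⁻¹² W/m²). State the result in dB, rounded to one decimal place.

99.6 dB

I/I₀ = 9.1×10^-3/10⁻¹² = 9.1×10^9, and L = 10·log₁₀(I/I₀).
L = 10·(0.9590 + 9) = 99.59 dB.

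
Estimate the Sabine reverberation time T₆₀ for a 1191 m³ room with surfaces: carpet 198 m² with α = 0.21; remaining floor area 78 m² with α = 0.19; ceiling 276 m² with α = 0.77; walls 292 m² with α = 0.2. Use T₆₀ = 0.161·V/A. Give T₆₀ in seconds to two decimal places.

0.59 s

A = Σ Sᵢαᵢ = 198·0.21 + 78·0.19 + 276·0.77 + 292·0.2 = 327.32 m².
T₆₀ = 0.161 × 1191 / 327.32 = 0.586 s.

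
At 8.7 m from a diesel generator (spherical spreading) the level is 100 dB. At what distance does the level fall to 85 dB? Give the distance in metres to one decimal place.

48.9 m

The 15.0 dB drop corresponds to a distance ratio of 10^(15.0/20) for a point source.
r₂ = 8.7·10^((100−85)/20) = 8.7·10^(15.0/20) = 48.92 m.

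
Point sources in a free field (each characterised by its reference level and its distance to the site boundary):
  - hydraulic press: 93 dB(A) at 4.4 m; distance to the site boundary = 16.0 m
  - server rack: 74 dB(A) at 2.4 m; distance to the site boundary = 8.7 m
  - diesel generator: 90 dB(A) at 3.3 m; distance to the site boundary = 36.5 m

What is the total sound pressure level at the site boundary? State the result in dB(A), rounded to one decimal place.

First find each source's level at the receiver (point-source: −20·log₁₀(r/r_ref)), then combine on an intensity basis.
hydraulic press: 93 − 20·log₁₀(16.0/4.4) = 93 − 11.21 = 81.79 dB(A).
server rack: 74 − 20·log₁₀(8.7/2.4) = 74 − 11.19 = 62.81 dB(A).
diesel generator: 90 − 20·log₁₀(36.5/3.3) = 90 − 20.88 = 69.12 dB(A).
Σ 10^(L/10) = 1.610e+08 → L_total = 10·log₁₀(1.610e+08) = 82.07 dB(A).

82.1 dB(A)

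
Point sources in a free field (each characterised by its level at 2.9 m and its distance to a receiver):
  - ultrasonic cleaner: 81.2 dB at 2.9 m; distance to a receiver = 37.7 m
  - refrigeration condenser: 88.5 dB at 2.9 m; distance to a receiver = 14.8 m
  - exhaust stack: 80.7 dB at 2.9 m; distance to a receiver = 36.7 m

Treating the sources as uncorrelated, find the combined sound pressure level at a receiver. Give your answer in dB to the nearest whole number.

75 dB

Apply inverse-square spreading to bring every level to the receiver, then sum 10^(L/10).
ultrasonic cleaner: 81.2 − 20·log₁₀(37.7/2.9) = 81.2 − 22.28 = 58.92 dB.
refrigeration condenser: 88.5 − 20·log₁₀(14.8/2.9) = 88.5 − 14.16 = 74.34 dB.
exhaust stack: 80.7 − 20·log₁₀(36.7/2.9) = 80.7 − 22.05 = 58.65 dB.
Σ 10^(L/10) = 2.870e+07 → L_total = 10·log₁₀(2.870e+07) = 74.58 dB.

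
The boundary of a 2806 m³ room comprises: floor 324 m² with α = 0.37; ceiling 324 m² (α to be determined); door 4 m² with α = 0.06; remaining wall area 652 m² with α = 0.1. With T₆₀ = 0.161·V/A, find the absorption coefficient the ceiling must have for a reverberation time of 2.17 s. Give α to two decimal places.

Required total absorption A = 0.161·2806/2.17 = 208.19 m².
Absorption from the other surfaces = 324·0.37 + 4·0.06 + 652·0.1 = 185.32 m², so the ceiling must supply 22.87 m² over 324 m².
α = 22.87/324 = 0.071.

0.07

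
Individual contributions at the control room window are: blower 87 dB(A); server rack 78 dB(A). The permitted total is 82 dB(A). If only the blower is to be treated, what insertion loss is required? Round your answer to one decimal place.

7.2 dB

Fixed contribution from the other source: Σ 10^(L/10) = 10^(78/10) = 6.310e+07 (78.00 dB(A)).
To meet 82 dB(A) overall, the treated blower may contribute at most 10^(82/10) − 6.310e+07 = 9.539e+07, i.e. 79.80 dB(A).
Required insertion loss = 87 − 79.80 = 7.20 dB.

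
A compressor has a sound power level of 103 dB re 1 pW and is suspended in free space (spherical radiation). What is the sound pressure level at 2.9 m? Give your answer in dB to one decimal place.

The power spreads over a sphere of area 4π·r², so L_p = L_w − 10·log₁₀(4π·r²).
4π·r² = 105.7 m², 10·log₁₀ of that is 20.240 dB.
L_p = 103 − 20.240 = 82.76 dB.

82.8 dB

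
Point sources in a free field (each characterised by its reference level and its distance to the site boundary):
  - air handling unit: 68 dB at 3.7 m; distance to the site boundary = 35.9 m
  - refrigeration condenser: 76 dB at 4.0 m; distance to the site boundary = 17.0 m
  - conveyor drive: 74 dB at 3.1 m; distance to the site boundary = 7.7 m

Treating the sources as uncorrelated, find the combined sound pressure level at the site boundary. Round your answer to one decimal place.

Propagate each source to the receiver with L = L_ref − 20·log₁₀(r/r_ref), then add intensities.
air handling unit: 68 − 20·log₁₀(35.9/3.7) = 68 − 19.74 = 48.26 dB.
refrigeration condenser: 76 − 20·log₁₀(17.0/4.0) = 76 − 12.57 = 63.43 dB.
conveyor drive: 74 − 20·log₁₀(7.7/3.1) = 74 − 7.90 = 66.10 dB.
Σ 10^(L/10) = 6.342e+06 → L_total = 10·log₁₀(6.342e+06) = 68.02 dB.

68.0 dB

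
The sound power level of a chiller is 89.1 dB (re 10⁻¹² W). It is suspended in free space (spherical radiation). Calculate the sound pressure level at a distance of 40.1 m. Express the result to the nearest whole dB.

46 dB

The power spreads over a sphere of area 4π·r², so L_p = L_w − 10·log₁₀(4π·r²).
4π·r² = 2.021e+04 m², 10·log₁₀ of that is 43.055 dB.
L_p = 89.1 − 43.055 = 46.05 dB.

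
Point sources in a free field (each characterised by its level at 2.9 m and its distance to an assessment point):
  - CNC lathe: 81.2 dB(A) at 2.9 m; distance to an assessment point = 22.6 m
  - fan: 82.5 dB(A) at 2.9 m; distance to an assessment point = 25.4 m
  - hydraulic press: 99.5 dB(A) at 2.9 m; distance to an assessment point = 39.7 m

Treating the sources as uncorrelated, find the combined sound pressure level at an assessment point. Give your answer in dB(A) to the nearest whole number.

Propagate each source to the receiver with L = L_ref − 20·log₁₀(r/r_ref), then add intensities.
CNC lathe: 81.2 − 20·log₁₀(22.6/2.9) = 81.2 − 17.83 = 63.37 dB(A).
fan: 82.5 − 20·log₁₀(25.4/2.9) = 82.5 − 18.85 = 63.65 dB(A).
hydraulic press: 99.5 − 20·log₁₀(39.7/2.9) = 99.5 − 22.73 = 76.77 dB(A).
Σ 10^(L/10) = 5.205e+07 → L_total = 10·log₁₀(5.205e+07) = 77.16 dB(A).

77 dB(A)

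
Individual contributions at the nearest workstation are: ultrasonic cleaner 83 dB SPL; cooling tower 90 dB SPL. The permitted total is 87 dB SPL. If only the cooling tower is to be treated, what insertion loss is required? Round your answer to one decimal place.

Everything except the cooling tower sums to 10^(83/10) = 1.995e+08 in linear terms, 83.00 dB SPL.
The limit corresponds to 10^(87/10) = 5.012e+08; subtracting the fixed part leaves 3.017e+08 for the cooling tower, i.e. 84.80 dB SPL.
Required insertion loss = 90 − 84.80 = 5.20 dB.

5.2 dB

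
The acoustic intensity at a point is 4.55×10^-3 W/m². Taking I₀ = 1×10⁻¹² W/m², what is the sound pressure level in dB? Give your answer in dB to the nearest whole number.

97 dB

I/I₀ = 4.55×10^-3/10⁻¹² = 4.55×10^9, and L = 10·log₁₀(I/I₀).
L = 10·(0.6580 + 9) = 96.58 dB.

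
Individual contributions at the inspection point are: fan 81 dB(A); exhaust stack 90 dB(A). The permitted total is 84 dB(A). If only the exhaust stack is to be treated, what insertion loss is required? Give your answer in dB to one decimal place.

9.0 dB

Fixed contribution from the other source: Σ 10^(L/10) = 10^(81/10) = 1.259e+08 (81.00 dB(A)).
To meet 84 dB(A) overall, the treated exhaust stack may contribute at most 10^(84/10) − 1.259e+08 = 1.253e+08, i.e. 80.98 dB(A).
So the exhaust stack must be reduced from 90 to 80.98 dB(A): IL = 9.02 dB.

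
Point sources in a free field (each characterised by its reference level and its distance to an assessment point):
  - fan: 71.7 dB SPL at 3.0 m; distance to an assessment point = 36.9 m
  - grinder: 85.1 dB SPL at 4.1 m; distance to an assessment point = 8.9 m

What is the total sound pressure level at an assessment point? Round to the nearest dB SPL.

First find each source's level at the receiver (point-source: −20·log₁₀(r/r_ref)), then combine on an intensity basis.
fan: 71.7 − 20·log₁₀(36.9/3.0) = 71.7 − 21.80 = 49.90 dB SPL.
grinder: 85.1 − 20·log₁₀(8.9/4.1) = 85.1 − 6.73 = 78.37 dB SPL.
Σ 10^(L/10) = 6.877e+07 → L_total = 10·log₁₀(6.877e+07) = 78.37 dB SPL.

78 dB SPL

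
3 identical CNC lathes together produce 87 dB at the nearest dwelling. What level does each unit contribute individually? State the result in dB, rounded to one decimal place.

82.2 dB

For N identical incoherent sources L_total = L₁ + 10·log₁₀ N, so L₁ = 87 − 10·log₁₀(3) = 87 − 4.771.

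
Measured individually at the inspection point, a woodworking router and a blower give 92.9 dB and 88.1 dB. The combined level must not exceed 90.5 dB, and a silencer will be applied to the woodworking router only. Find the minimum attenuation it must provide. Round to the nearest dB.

6 dB

Fixed contribution from the other source: Σ 10^(L/10) = 10^(88.1/10) = 6.457e+08 (88.10 dB).
The limit corresponds to 10^(90.5/10) = 1.122e+09; subtracting the fixed part leaves 4.764e+08 for the woodworking router, i.e. 86.78 dB.
Required insertion loss = 92.9 − 86.78 = 6.12 dB.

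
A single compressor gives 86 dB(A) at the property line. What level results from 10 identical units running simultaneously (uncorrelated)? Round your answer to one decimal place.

L_total = L₁ + 10·log₁₀ N for N identical incoherent sources.
L_total = 86 + 10·log₁₀(10) = 86 + 10.000 = 96.00 dB(A).

96.0 dB(A)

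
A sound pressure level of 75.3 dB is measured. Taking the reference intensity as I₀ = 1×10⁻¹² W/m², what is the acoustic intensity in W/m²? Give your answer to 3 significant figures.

L = 10·log₁₀(I/I₀) ⇒ I = I₀·10^(L/10) = 10⁻¹² × 10^7.53.

3.39e-05 W/m²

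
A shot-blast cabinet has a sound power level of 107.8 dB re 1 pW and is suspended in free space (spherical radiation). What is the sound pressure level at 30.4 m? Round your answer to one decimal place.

The power spreads over a sphere of area 4π·r², so L_p = L_w − 10·log₁₀(4π·r²).
4π·r² = 1.161e+04 m², 10·log₁₀ of that is 40.650 dB.
L_p = 107.8 − 40.650 = 67.15 dB.

67.2 dB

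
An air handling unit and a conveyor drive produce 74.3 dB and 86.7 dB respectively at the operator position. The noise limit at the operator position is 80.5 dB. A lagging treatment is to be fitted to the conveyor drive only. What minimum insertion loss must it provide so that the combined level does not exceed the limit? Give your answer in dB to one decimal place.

7.4 dB

Fixed contribution from the other source: Σ 10^(L/10) = 10^(74.3/10) = 2.692e+07 (74.30 dB).
The limit corresponds to 10^(80.5/10) = 1.122e+08; subtracting the fixed part leaves 8.529e+07 for the conveyor drive, i.e. 79.31 dB.
So the conveyor drive must be reduced from 86.7 to 79.31 dB: IL = 7.39 dB.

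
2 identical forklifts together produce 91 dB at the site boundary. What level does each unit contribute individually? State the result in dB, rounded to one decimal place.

88.0 dB

Dividing the total intensity by 2 lowers the level by 10·log₁₀ 2 = 3.010 dB: L₁ = 91 − 3.010.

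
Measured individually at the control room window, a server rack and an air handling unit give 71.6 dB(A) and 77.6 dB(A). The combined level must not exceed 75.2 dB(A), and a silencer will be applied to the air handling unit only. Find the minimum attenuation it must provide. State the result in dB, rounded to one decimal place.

4.9 dB

The untreated sources together contribute 10^(71.6/10) = 1.445e+07, i.e. 71.60 dB(A).
The limit corresponds to 10^(75.2/10) = 3.311e+07; subtracting the fixed part leaves 1.866e+07 for the air handling unit, i.e. 72.71 dB(A).
Required insertion loss = 77.6 − 72.71 = 4.89 dB.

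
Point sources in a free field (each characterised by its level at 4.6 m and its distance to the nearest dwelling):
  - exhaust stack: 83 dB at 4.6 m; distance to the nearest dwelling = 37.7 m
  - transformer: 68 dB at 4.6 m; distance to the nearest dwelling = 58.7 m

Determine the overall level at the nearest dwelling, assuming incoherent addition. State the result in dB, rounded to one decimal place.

Apply inverse-square spreading to bring every level to the receiver, then sum 10^(L/10).
exhaust stack: 83 − 20·log₁₀(37.7/4.6) = 83 − 18.27 = 64.73 dB.
transformer: 68 − 20·log₁₀(58.7/4.6) = 68 − 22.12 = 45.88 dB.
Σ 10^(L/10) = 3.009e+06 → L_total = 10·log₁₀(3.009e+06) = 64.78 dB.

64.8 dB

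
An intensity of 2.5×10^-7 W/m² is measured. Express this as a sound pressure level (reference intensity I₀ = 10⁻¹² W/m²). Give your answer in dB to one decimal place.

54.0 dB

I/I₀ = 2.5×10^-7/10⁻¹² = 2.5×10^5, and L = 10·log₁₀(I/I₀).
L = 10·(0.3979 + 5) = 53.98 dB.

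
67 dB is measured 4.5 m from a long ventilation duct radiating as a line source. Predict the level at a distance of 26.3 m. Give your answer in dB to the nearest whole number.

59 dB

Cylindrical spreading from a line source gives a 10·log₁₀(r₂/r₁) drop.
L₂ = 67 − 10·log₁₀(26.3/4.5) = 67 − 7.667 = 59.33 dB.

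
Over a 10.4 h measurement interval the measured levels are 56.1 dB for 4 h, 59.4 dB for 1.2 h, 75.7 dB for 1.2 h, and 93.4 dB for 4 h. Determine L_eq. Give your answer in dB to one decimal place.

L_eq = 10·log₁₀[(1/T)·Σ tᵢ·10^(Lᵢ/10)] with T = 10.4 h.
Σ tᵢ·10^(Lᵢ/10) = 4·10^(56.1/10) + 1.2·10^(59.4/10) + 1.2·10^(75.7/10) + 4·10^(93.4/10) = 8.798e+09.
L_eq = 10·log₁₀(8.798e+09/10.4) = 89.27 dB.

89.3 dB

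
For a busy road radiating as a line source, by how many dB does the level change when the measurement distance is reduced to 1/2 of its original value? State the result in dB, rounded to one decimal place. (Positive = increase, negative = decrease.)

+3.0 dB

Line-source spreading: ΔL = −10·log₁₀(r₂/r₁).
ΔL = −10·log₁₀(0.5) = +3.01 dB.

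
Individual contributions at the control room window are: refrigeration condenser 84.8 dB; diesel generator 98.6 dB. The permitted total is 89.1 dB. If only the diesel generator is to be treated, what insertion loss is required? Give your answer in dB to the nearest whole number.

12 dB

Everything except the diesel generator sums to 10^(84.8/10) = 3.020e+08 in linear terms, 84.80 dB.
To meet 89.1 dB overall, the treated diesel generator may contribute at most 10^(89.1/10) − 3.020e+08 = 5.108e+08, i.e. 87.08 dB.
Required insertion loss = 98.6 − 87.08 = 11.52 dB.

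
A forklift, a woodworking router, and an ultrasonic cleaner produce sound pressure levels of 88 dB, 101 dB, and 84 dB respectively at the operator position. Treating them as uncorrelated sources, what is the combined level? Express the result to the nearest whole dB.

101 dB

Incoherent sources combine by intensity addition: L_total = 10·log₁₀(Σ 10^(L_i/10)).
Σ 10^(L/10) = 10^(88/10) + 10^(101/10) + 10^(84/10) = 1.347e+10.
L_total = 10·log₁₀(1.347e+10) = 101.29 dB.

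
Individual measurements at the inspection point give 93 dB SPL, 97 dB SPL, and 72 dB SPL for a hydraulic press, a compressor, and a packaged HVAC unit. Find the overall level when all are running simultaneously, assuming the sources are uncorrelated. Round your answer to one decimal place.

Incoherent sources combine by intensity addition: L_total = 10·log₁₀(Σ 10^(L_i/10)).
Σ 10^(L/10) = 10^(93/10) + 10^(97/10) + 10^(72/10) = 7.023e+09.
L_total = 10·log₁₀(7.023e+09) = 98.47 dB SPL.

98.5 dB SPL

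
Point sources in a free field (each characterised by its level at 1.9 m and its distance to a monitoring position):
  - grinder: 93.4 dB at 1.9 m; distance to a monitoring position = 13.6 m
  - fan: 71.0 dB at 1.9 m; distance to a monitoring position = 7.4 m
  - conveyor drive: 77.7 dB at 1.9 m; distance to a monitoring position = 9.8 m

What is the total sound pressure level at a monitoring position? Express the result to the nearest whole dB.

77 dB

Apply inverse-square spreading to bring every level to the receiver, then sum 10^(L/10).
grinder: 93.4 − 20·log₁₀(13.6/1.9) = 93.4 − 17.10 = 76.30 dB.
fan: 71.0 − 20·log₁₀(7.4/1.9) = 71.0 − 11.81 = 59.19 dB.
conveyor drive: 77.7 − 20·log₁₀(9.8/1.9) = 77.7 − 14.25 = 63.45 dB.
Σ 10^(L/10) = 4.574e+07 → L_total = 10·log₁₀(4.574e+07) = 76.60 dB.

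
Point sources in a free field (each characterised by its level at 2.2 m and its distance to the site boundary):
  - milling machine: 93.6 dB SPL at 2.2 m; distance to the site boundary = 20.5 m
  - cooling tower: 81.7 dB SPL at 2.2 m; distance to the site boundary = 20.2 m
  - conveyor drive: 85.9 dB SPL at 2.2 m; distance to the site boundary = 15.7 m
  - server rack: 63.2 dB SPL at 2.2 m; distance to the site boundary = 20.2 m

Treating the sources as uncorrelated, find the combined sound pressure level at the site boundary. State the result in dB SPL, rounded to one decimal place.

75.5 dB SPL

First find each source's level at the receiver (point-source: −20·log₁₀(r/r_ref)), then combine on an intensity basis.
milling machine: 93.6 − 20·log₁₀(20.5/2.2) = 93.6 − 19.39 = 74.21 dB SPL.
cooling tower: 81.7 − 20·log₁₀(20.2/2.2) = 81.7 − 19.26 = 62.44 dB SPL.
conveyor drive: 85.9 − 20·log₁₀(15.7/2.2) = 85.9 − 17.07 = 68.83 dB SPL.
server rack: 63.2 − 20·log₁₀(20.2/2.2) = 63.2 − 19.26 = 43.94 dB SPL.
Σ 10^(L/10) = 3.580e+07 → L_total = 10·log₁₀(3.580e+07) = 75.54 dB SPL.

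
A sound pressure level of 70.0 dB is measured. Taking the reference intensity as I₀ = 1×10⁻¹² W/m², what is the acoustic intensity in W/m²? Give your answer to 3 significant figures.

L = 10·log₁₀(I/I₀) ⇒ I = I₀·10^(L/10) = 10⁻¹² × 10^7.00.

1.00e-05 W/m²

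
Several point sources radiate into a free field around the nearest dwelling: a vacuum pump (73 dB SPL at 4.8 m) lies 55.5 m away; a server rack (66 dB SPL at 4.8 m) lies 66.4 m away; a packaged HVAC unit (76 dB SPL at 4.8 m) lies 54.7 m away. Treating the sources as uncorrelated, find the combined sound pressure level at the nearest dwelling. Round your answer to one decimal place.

56.8 dB SPL

First find each source's level at the receiver (point-source: −20·log₁₀(r/r_ref)), then combine on an intensity basis.
vacuum pump: 73 − 20·log₁₀(55.5/4.8) = 73 − 21.26 = 51.74 dB SPL.
server rack: 66 − 20·log₁₀(66.4/4.8) = 66 − 22.82 = 43.18 dB SPL.
packaged HVAC unit: 76 − 20·log₁₀(54.7/4.8) = 76 − 21.13 = 54.87 dB SPL.
Σ 10^(L/10) = 4.766e+05 → L_total = 10·log₁₀(4.766e+05) = 56.78 dB SPL.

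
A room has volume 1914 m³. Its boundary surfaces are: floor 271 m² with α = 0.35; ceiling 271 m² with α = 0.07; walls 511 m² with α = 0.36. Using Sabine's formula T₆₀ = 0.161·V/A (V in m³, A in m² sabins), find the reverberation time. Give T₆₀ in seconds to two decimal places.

Summing Sᵢαᵢ: 271·0.35 + 271·0.07 + 511·0.36 = 297.78 m².
T₆₀ = 0.161 × 1914 / 297.78 = 1.035 s.

1.03 s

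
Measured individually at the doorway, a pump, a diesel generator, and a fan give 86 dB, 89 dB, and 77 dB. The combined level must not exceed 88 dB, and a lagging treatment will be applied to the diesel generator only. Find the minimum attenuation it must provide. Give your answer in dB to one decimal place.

The untreated sources together contribute 10^(86/10) + 10^(77/10) = 4.482e+08, i.e. 86.51 dB.
To meet 88 dB overall, the treated diesel generator may contribute at most 10^(88/10) − 4.482e+08 = 1.827e+08, i.e. 82.62 dB.
So the diesel generator must be reduced from 89 to 82.62 dB: IL = 6.38 dB.

6.4 dB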